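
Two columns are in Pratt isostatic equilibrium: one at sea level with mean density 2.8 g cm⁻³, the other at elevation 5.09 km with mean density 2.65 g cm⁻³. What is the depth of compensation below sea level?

ρ_ref D = ρ (D + h) → D (ρ_ref − ρ) = ρ h.
D = ρ h/(ρ_ref − ρ) = 2.65 × 5.09 km/(2.8 − 2.65) = 89.9 km.

89.9 km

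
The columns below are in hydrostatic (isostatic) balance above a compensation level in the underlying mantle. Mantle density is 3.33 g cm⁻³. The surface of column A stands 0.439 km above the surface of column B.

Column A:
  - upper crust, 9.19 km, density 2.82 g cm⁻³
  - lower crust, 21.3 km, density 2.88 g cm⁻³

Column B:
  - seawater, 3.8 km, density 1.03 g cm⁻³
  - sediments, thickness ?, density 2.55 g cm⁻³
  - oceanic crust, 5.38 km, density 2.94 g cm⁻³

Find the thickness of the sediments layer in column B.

Take the compensation level at the base of the deeper column (depth z_c below the surface of column A) and equate Σ ρ_i t_i down to z_c; mantle fills any gap and the z_c terms cancel.
Column A: 9.19×2.82 + 21.3×2.88 + (z_c − 30.49)×3.33
Column B: 0.439×0 + 3.8×1.03 + x×2.55 + 5.38×2.94 + (z_c − 0.439 − 9.18 − x)×3.33
The z_c×3.33 term appears on both sides and cancels. Collect the known terms of each column as K = Σ(ρt)_known − 3.33 × (depth of known layers): K_A = 87.2598 − 3.33×30.49 = −14.2719; K_B = 19.7312 − 3.33×(0.439 + 9.18) = −12.30007.
Balance: K_A = K_B − x×(3.33 − 2.55), so x = (K_B − K_A)/(3.33 − 2.55) = 1.97183/0.78 = 2.53 km.

2.53 km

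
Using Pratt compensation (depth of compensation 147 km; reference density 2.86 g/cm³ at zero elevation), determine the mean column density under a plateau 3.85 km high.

2.79 g/cm³

Pratt balance: ρ_ref D = ρ (D + h).
ρ = ρ_ref D/(D + h) = 2.86 × 147 km/(147 km + 3.85 km) = 2.79 g/cm³.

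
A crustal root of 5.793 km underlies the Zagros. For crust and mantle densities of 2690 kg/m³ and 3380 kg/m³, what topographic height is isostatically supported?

For local isostatic compensation: ρ_c h = (ρ_m − ρ_c) r.
h = r (ρ_m − ρ_c) / ρ_c = 5.793 km × (3380 − 2690) / 2690 = 1.49 km.

1.49 km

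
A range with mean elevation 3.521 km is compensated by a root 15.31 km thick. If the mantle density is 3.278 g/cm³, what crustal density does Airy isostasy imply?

2.67 g/cm³

ρ_c h = (ρ_m − ρ_c) r → ρ_c (h + r) = ρ_m r → ρ_c = ρ_m r / (h + r).
ρ_c = 3.278 × 15.31 km / (3.521 km + 15.31 km) = 2.67 g/cm³.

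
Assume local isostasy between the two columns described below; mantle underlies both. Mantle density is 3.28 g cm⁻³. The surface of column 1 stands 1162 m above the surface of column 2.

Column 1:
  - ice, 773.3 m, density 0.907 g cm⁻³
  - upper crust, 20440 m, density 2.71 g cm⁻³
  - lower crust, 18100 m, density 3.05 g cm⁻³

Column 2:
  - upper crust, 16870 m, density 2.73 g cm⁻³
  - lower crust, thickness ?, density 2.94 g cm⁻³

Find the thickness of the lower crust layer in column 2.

Take the compensation level at the base of the deeper column (depth z_c below the surface of column 1) and equate Σ ρ_i t_i down to z_c; mantle fills any gap and the z_c terms cancel.
Column 1: 773.3×0.907 + 20440×2.71 + 18100×3.05 + (z_c − 39313.3)×3.28
Column 2: 1162×0 + 16870×2.73 + x×2.94 + (z_c − 1162 − 16870 − x)×3.28
The z_c×3.28 term appears on both sides and cancels. Collect the known terms of each column as K = Σ(ρt)_known − 3.28 × (depth of known layers): K_1 = 111298.783 − 3.28×39313.3 = −17648.8409; K_2 = 46055.1 − 3.28×(1162 + 16870) = −13089.86.
Balance: K_1 = K_2 − x×(3.28 − 2.94), so x = (K_2 − K_1)/(3.28 − 2.94) = 4558.98/0.34 = 13400 m.

13400 m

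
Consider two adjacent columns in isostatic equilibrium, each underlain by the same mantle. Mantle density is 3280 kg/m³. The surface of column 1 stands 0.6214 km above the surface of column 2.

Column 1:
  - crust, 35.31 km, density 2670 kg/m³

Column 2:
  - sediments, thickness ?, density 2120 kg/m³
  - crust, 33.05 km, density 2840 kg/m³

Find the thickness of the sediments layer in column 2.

Take the compensation level at the base of the deeper column (depth z_c below the surface of column 1) and equate Σ ρ_i t_i down to z_c; mantle fills any gap and the z_c terms cancel.
Column 1: 35.31×2670 + (z_c − 35.31)×3280
Column 2: 0.6214×0 + x×2120 + 33.05×2840 + (z_c − 0.6214 − 33.05 − x)×3280
The z_c×3280 term appears on both sides and cancels. Collect the known terms of each column as K = Σ(ρt)_known − 3280 × (depth of known layers): K_1 = 94277.7 − 3280×35.31 = −21539.1; K_2 = 93862 − 3280×(0.6214 + 33.05) = −16580.192.
Balance: K_1 = K_2 − x×(3280 − 2120), so x = (K_2 − K_1)/(3280 − 2120) = 4958.91/1160 = 4.27 km.

4.27 km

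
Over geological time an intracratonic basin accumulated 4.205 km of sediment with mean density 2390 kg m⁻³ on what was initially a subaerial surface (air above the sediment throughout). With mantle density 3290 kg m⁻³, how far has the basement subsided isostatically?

Subaerial load: s = t ρ_sed / ρ_m = 4.205 km × 2390/3290 = 3.05 km.

3.05 km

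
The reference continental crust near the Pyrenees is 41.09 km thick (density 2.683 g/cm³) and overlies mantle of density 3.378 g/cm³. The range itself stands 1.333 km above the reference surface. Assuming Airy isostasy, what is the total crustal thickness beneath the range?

Root depth r = h ρ_c / (ρ_m − ρ_c) = 1.333 km × 2.683 / 0.695 = 5.146 km.
Total thickness = T + h + r = 41.09 km + 1.333 km + 5.146 km = 47.6 km.

47.6 km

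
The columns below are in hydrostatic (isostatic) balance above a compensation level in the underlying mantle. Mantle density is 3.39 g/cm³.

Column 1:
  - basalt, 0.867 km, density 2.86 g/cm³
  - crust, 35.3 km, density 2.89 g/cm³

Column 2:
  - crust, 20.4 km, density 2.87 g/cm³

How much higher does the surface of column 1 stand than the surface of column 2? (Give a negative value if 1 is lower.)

For any compensation level in the mantle, the mantle terms cancel and isostasy reduces to e = (Σt_1 − Σt_2) − (Σ(ρt)_1 − Σ(ρt)_2) / ρ_m.
Σt_1 = 36.167 km; Σt_2 = 20.4 km; Σ(ρt)_1 = 104.49662; Σ(ρt)_2 = 58.548 (in km·g/cm³).
e = (36.167 − 20.4) − (104.49662 − 58.548) / 3.39 = 2.21 km.

2.21 km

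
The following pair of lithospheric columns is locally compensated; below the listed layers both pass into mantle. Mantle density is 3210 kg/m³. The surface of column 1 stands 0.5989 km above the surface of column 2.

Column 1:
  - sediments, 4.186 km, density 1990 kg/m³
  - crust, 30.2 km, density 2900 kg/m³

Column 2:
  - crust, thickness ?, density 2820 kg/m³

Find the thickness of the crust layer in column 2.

Take the compensation level at the base of the deeper column (depth z_c below the surface of column 1) and equate Σ ρ_i t_i down to z_c; mantle fills any gap and the z_c terms cancel.
Column 1: 4.186×1990 + 30.2×2900 + (z_c − 34.386)×3210
Column 2: 0.5989×0 + x×2820 + (z_c − 0.5989 − 0 − x)×3210
The z_c×3210 term appears on both sides and cancels. Collect the known terms of each column as K = Σ(ρt)_known − 3210 × (depth of known layers): K_1 = 95910.14 − 3210×34.386 = −14468.92; K_2 = 0 − 3210×(0.5989 + 0) = −1922.469.
Balance: K_1 = K_2 − x×(3210 − 2820), so x = (K_2 − K_1)/(3210 − 2820) = 12546.5/390 = 32.2 km.

32.2 km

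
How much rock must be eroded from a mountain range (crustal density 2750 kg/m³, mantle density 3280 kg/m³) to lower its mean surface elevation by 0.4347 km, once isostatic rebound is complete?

2.69 km

Net drop Δ = e − u = e − e ρ_c/ρ_m = e (ρ_m − ρ_c)/ρ_m.
e = Δ ρ_m/(ρ_m − ρ_c) = 0.4347 km × 3280/530 = 2.69 km.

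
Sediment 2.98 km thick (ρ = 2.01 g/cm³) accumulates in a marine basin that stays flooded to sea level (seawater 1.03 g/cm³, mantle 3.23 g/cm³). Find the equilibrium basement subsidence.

Submarine loading: the sediment displaces seawater, and the subsidence is in turn flooded, so s (ρ_m − ρ_w) = t (ρ_sed − ρ_w).
s = 2.98 km × (2.01 − 1.03) / (3.23 − 1.03) = 1.33 km.

1.33 km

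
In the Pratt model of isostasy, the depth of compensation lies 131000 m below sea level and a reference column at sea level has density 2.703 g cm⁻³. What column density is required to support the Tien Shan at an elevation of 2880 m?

2.64 g cm⁻³

Pratt balance: ρ_ref D = ρ (D + h).
ρ = ρ_ref D/(D + h) = 2.703 × 131000 m/(131000 m + 2880 m) = 2.64 g cm⁻³.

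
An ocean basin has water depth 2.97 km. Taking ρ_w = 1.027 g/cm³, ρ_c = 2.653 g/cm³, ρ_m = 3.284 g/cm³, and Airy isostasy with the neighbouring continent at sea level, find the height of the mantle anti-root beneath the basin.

Equating mass per unit area of the two columns: replacing crust with seawater at the top is compensated by replacing crust with mantle at the base: d (ρ_c − ρ_w) = a (ρ_m − ρ_c).
a = d (ρ_c − ρ_w)/(ρ_m − ρ_c) = 2.97 km × 1.626/0.631 = 7.65 km.

7.65 km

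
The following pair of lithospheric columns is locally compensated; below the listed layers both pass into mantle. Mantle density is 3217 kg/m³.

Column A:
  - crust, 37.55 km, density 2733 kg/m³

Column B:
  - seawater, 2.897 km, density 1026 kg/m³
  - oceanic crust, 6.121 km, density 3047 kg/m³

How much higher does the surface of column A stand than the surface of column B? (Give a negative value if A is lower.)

3.35 km

For any compensation level in the mantle, the mantle terms cancel and isostasy reduces to e = (Σt_A − Σt_B) − (Σ(ρt)_A − Σ(ρt)_B) / ρ_m.
Σt_A = 37.55 km; Σt_B = 9.018 km; Σ(ρt)_A = 102624.15; Σ(ρt)_B = 21623.009 (in km·kg/m³).
e = (37.55 − 9.018) − (102624.15 − 21623.009) / 3217 = 3.35 km.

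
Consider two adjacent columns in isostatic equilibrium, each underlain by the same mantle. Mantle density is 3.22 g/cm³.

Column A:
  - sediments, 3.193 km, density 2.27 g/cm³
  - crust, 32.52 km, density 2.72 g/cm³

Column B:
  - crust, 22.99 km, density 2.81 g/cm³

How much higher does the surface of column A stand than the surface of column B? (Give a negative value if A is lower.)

For any compensation level in the mantle, the mantle terms cancel and isostasy reduces to e = (Σt_A − Σt_B) − (Σ(ρt)_A − Σ(ρt)_B) / ρ_m.
Σt_A = 35.713 km; Σt_B = 22.99 km; Σ(ρt)_A = 95.70251; Σ(ρt)_B = 64.6019 (in km·g/cm³).
e = (35.713 − 22.99) − (95.70251 − 64.6019) / 3.22 = 3.06 km.

3.06 km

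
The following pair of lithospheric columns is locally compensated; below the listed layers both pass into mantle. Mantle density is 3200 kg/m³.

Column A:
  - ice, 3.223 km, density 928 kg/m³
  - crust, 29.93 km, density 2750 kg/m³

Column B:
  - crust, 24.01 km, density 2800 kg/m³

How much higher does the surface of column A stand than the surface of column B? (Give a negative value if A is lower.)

3.5 km

For any compensation level in the mantle, the mantle terms cancel and isostasy reduces to e = (Σt_A − Σt_B) − (Σ(ρt)_A − Σ(ρt)_B) / ρ_m.
Σt_A = 33.153 km; Σt_B = 24.01 km; Σ(ρt)_A = 85298.444; Σ(ρt)_B = 67228 (in km·kg/m³).
e = (33.153 − 24.01) − (85298.444 − 67228) / 3200 = 3.5 km.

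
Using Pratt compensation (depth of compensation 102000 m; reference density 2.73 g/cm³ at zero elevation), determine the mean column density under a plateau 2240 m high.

Pratt balance: ρ_ref D = ρ (D + h).
ρ = ρ_ref D/(D + h) = 2.73 × 102000 m/(102000 m + 2240 m) = 2.67 g/cm³.

2.67 g/cm³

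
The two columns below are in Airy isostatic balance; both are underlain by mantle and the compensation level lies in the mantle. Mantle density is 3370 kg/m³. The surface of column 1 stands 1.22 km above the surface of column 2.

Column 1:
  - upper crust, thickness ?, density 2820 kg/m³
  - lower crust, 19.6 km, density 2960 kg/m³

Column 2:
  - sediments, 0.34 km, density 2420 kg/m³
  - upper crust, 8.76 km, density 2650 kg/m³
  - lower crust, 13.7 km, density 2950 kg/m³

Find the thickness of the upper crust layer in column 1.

Take the compensation level at the base of the deeper column (depth z_c below the surface of column 1) and equate Σ ρ_i t_i down to z_c; mantle fills any gap and the z_c terms cancel.
Column 1: x×2820 + 19.6×2960 + (z_c − 19.6 − x)×3370
Column 2: 1.22×0 + 0.34×2420 + 8.76×2650 + 13.7×2950 + (z_c − 1.22 − 22.8)×3370
The z_c×3370 term appears on both sides and cancels. Collect the known terms of each column as K = Σ(ρt)_known − 3370 × (depth of known layers): K_1 = 58016 − 3370×19.6 = −8036; K_2 = 64451.8 − 3370×(1.22 + 22.8) = −16495.6.
Balance: K_1 − x×(3370 − 2820) = K_2, so x = (K_1 − K_2)/(3370 − 2820) = 8459.6/550 = 15.4 km.

15.4 km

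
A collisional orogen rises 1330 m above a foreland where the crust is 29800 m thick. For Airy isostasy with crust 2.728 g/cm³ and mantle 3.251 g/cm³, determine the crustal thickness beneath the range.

38100 m

Root depth r = h ρ_c / (ρ_m − ρ_c) = 1330 m × 2.728 / 0.523 = 6937 m.
Total thickness = T + h + r = 29800 m + 1330 m + 6937 m = 38100 m.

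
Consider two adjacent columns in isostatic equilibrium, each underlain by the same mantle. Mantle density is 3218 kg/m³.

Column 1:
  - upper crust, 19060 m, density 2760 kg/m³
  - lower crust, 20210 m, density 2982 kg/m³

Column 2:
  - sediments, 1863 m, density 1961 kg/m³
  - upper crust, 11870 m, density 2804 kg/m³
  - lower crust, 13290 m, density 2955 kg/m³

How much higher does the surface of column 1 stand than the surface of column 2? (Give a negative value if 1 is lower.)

For any compensation level in the mantle, the mantle terms cancel and isostasy reduces to e = (Σt_1 − Σt_2) − (Σ(ρt)_1 − Σ(ρt)_2) / ρ_m.
Σt_1 = 39270 m; Σt_2 = 27023 m; Σ(ρt)_1 = 112871820; Σ(ρt)_2 = 76208773 (in m·kg/m³).
e = (39270 − 27023) − (112871820 − 76208773) / 3218 = 854 m.

854 m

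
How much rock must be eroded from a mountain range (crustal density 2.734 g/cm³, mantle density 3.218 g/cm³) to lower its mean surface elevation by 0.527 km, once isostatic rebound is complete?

3.5 km

Net drop Δ = e − u = e − e ρ_c/ρ_m = e (ρ_m − ρ_c)/ρ_m.
e = Δ ρ_m/(ρ_m − ρ_c) = 0.527 km × 3.218/0.484 = 3.5 km.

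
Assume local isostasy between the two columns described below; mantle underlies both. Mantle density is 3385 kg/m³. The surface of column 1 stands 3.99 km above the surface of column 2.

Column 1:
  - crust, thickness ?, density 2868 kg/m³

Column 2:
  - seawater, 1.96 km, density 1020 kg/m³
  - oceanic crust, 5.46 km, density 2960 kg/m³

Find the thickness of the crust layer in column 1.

Take the compensation level at the base of the deeper column (depth z_c below the surface of column 1) and equate Σ ρ_i t_i down to z_c; mantle fills any gap and the z_c terms cancel.
Column 1: x×2868 + (z_c − 0 − x)×3385
Column 2: 3.99×0 + 1.96×1020 + 5.46×2960 + (z_c − 3.99 − 7.42)×3385
The z_c×3385 term appears on both sides and cancels. Collect the known terms of each column as K = Σ(ρt)_known − 3385 × (depth of known layers): K_1 = 0 − 3385×0 = 0; K_2 = 18160.8 − 3385×(3.99 + 7.42) = −20462.05.
Balance: K_1 − x×(3385 − 2868) = K_2, so x = (K_1 − K_2)/(3385 − 2868) = 20462/517 = 39.6 km.

39.6 km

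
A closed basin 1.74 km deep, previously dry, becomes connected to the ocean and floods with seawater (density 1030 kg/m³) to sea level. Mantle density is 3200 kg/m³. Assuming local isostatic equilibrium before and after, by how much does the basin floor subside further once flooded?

0.826 km

After flooding the water column is d + s deep. Its weight must equal the weight of mantle displaced by the extra subsidence s: (d + s) ρ_w = s ρ_m.
s = d ρ_w / (ρ_m − ρ_w) = 1.74 km × 1030/(3200 − 1030) = 0.826 km.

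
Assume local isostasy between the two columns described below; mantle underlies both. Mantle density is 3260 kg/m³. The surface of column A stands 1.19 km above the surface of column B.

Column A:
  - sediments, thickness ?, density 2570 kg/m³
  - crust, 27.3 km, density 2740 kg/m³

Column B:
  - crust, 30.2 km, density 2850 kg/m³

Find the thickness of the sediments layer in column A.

Take the compensation level at the base of the deeper column (depth z_c below the surface of column A) and equate Σ ρ_i t_i down to z_c; mantle fills any gap and the z_c terms cancel.
Column A: x×2570 + 27.3×2740 + (z_c − 27.3 − x)×3260
Column B: 1.19×0 + 30.2×2850 + (z_c − 1.19 − 30.2)×3260
The z_c×3260 term appears on both sides and cancels. Collect the known terms of each column as K = Σ(ρt)_known − 3260 × (depth of known layers): K_A = 74802 − 3260×27.3 = −14196; K_B = 86070 − 3260×(1.19 + 30.2) = −16261.4.
Balance: K_A − x×(3260 − 2570) = K_B, so x = (K_A − K_B)/(3260 − 2570) = 2065.4/690 = 2.99 km.

2.99 km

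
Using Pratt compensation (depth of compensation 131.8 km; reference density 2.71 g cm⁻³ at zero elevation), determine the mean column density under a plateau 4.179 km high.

Pratt balance: ρ_ref D = ρ (D + h).
ρ = ρ_ref D/(D + h) = 2.71 × 131.8 km/(131.8 km + 4.179 km) = 2.63 g cm⁻³.

2.63 g cm⁻³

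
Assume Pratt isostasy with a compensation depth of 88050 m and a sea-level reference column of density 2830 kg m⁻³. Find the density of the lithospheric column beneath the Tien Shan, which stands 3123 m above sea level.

2730 kg m⁻³

Pratt balance: ρ_ref D = ρ (D + h).
ρ = ρ_ref D/(D + h) = 2830 × 88050 m/(88050 m + 3123 m) = 2730 kg m⁻³.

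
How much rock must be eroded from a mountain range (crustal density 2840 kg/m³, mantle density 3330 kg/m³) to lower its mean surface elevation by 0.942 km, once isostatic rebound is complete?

6.4 km

Net drop Δ = e − u = e − e ρ_c/ρ_m = e (ρ_m − ρ_c)/ρ_m.
e = Δ ρ_m/(ρ_m − ρ_c) = 0.942 km × 3330/490 = 6.4 km.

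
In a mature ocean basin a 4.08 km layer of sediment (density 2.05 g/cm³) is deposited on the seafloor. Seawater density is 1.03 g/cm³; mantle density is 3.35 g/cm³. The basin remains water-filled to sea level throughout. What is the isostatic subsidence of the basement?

Submarine loading: the sediment displaces seawater, and the subsidence is in turn flooded, so s (ρ_m − ρ_w) = t (ρ_sed − ρ_w).
s = 4.08 km × (2.05 − 1.03) / (3.35 − 1.03) = 1.79 km.

1.79 km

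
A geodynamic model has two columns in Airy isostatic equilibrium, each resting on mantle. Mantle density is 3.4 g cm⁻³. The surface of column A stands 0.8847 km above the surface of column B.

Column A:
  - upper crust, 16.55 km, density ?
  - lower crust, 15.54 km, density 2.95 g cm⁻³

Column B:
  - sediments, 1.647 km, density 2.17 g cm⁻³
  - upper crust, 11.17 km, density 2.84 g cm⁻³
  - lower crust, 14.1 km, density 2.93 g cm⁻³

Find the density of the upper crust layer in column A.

Take the compensation level at the base of the deeper column (depth z_c below the surface of column A) and equate Σ ρ_i t_i down to z_c; mantle fills any gap and the z_c terms cancel.
Column A: 16.55×ρ + 15.54×2.95 + (z_c − 32.09)×3.4
Column B: 0.8847×0 + 1.647×2.17 + 11.17×2.84 + 14.1×2.93 + (z_c − 0.8847 − 26.917)×3.4
The z_c×3.4 term appears on both sides and cancels. Collect the known terms of each column as K = Σ(ρt)_known − 3.4 × (depth of known layers): K_A = 45.843 − 3.4×32.09 = −63.263; K_B = 76.60979 − 3.4×(0.8847 + 26.917) = −17.91599.
Balance: K_A + 16.55×ρ = K_B, so ρ = (K_B − K_A)/16.55 = 45.347/16.55 = 2.74 g cm⁻³.

2.74 g cm⁻³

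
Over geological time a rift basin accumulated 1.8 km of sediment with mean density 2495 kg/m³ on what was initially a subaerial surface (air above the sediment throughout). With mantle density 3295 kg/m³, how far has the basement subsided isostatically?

1.36 km

Subaerial load: s = t ρ_sed / ρ_m = 1.8 km × 2495/3295 = 1.36 km.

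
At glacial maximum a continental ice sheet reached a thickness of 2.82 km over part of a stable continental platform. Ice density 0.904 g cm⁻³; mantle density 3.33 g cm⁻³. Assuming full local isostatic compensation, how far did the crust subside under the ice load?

0.766 km

Balancing pressure at the compensation depth: the ice load ρ_ice t is balanced by mantle displaced below, ρ_m s.
s = t ρ_ice / ρ_m = 2.82 km × 0.904/3.33 = 0.766 km.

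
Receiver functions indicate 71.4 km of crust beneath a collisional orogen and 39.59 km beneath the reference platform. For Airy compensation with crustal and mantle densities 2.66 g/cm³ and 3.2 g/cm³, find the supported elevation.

5.37 km

Excess crust Δ = 71.4 km − 39.59 km = 31.81 km, split between elevation h and root r with h + r = Δ.
Airy balance ρ_c h = (ρ_m − ρ_c) r gives r = h ρ_c/(ρ_m − ρ_c), so h (1 + ρ_c/(ρ_m − ρ_c)) = Δ, i.e. h = Δ (ρ_m − ρ_c)/ρ_m.
h = 31.81 km × 0.54/3.2 = 5.37 km.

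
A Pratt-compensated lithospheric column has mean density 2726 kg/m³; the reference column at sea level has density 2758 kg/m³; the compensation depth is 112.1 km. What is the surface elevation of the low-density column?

1.32 km

ρ_ref D = ρ (D + h) → h = D (ρ_ref − ρ)/ρ.
h = 112.1 km × (2758 − 2726)/2726 = 1.32 km.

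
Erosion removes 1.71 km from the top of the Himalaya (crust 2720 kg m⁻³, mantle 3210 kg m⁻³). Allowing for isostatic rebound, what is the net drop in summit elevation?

0.261 km

Rebound u = e ρ_c/ρ_m = 1.71 km × 2720/3210 = 1.449 km.
Net surface drop = e − u = 1.71 km − 1.449 km = e (ρ_m − ρ_c)/ρ_m = 0.261 km.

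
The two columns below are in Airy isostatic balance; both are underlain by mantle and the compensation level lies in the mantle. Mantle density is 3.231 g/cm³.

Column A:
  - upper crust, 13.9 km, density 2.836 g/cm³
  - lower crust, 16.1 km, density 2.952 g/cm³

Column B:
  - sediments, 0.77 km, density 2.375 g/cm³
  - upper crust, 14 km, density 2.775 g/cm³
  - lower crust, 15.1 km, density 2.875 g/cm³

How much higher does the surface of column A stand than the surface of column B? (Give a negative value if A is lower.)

For any compensation level in the mantle, the mantle terms cancel and isostasy reduces to e = (Σt_A − Σt_B) − (Σ(ρt)_A − Σ(ρt)_B) / ρ_m.
Σt_A = 30 km; Σt_B = 29.87 km; Σ(ρt)_A = 86.9476; Σ(ρt)_B = 84.09125 (in km·g/cm³).
e = (30 − 29.87) − (86.9476 − 84.09125) / 3.231 = −0.754 km.

−0.754 km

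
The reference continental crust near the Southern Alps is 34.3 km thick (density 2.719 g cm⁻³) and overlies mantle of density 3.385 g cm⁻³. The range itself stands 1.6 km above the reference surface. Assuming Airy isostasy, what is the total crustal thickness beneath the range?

Root depth r = h ρ_c / (ρ_m − ρ_c) = 1.6 km × 2.719 / 0.666 = 6.532 km.
Total thickness = T + h + r = 34.3 km + 1.6 km + 6.532 km = 42.4 km.

42.4 km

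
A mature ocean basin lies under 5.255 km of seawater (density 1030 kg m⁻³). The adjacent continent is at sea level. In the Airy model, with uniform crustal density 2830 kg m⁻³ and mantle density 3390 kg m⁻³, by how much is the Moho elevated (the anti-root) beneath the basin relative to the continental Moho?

16.9 km

For local isostatic compensation: replacing crust with seawater at the top is compensated by replacing crust with mantle at the base: d (ρ_c − ρ_w) = a (ρ_m − ρ_c).
a = d (ρ_c − ρ_w)/(ρ_m − ρ_c) = 5.255 km × 1800/560 = 16.9 km.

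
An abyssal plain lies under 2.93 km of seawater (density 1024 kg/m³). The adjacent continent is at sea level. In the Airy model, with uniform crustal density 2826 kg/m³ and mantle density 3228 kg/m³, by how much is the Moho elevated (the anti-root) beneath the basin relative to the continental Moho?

13.1 km

By Archimedes' principle applied to the lithosphere: replacing crust with seawater at the top is compensated by replacing crust with mantle at the base: d (ρ_c − ρ_w) = a (ρ_m − ρ_c).
a = d (ρ_c − ρ_w)/(ρ_m − ρ_c) = 2.93 km × 1802/402 = 13.1 km.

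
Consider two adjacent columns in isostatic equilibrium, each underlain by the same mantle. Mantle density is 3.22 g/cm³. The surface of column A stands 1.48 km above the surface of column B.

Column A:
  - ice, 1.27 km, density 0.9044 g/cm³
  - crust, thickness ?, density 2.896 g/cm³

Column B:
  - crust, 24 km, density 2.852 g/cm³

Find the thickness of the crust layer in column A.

Take the compensation level at the base of the deeper column (depth z_c below the surface of column A) and equate Σ ρ_i t_i down to z_c; mantle fills any gap and the z_c terms cancel.
Column A: 1.27×0.9044 + x×2.896 + (z_c − 1.27 − x)×3.22
Column B: 1.48×0 + 24×2.852 + (z_c − 1.48 − 24)×3.22
The z_c×3.22 term appears on both sides and cancels. Collect the known terms of each column as K = Σ(ρt)_known − 3.22 × (depth of known layers): K_A = 1.148588 − 3.22×1.27 = −2.940812; K_B = 68.448 − 3.22×(1.48 + 24) = −13.5976.
Balance: K_A − x×(3.22 − 2.896) = K_B, so x = (K_A − K_B)/(3.22 − 2.896) = 10.6568/0.324 = 32.9 km.

32.9 km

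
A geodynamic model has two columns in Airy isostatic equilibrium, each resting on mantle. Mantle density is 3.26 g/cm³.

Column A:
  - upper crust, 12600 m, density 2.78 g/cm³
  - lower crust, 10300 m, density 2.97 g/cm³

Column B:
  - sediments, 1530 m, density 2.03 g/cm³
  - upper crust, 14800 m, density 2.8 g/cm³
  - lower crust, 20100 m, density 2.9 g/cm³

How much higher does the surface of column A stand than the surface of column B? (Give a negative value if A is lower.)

−2110 m

For any compensation level in the mantle, the mantle terms cancel and isostasy reduces to e = (Σt_A − Σt_B) − (Σ(ρt)_A − Σ(ρt)_B) / ρ_m.
Σt_A = 22900 m; Σt_B = 36430 m; Σ(ρt)_A = 65619; Σ(ρt)_B = 102835.9 (in m·g/cm³).
e = (22900 − 36430) − (65619 − 102835.9) / 3.26 = −2110 m.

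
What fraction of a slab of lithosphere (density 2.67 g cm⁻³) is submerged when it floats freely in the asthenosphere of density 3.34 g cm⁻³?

0.799

Submerged fraction = ρ_obj/ρ_fluid = 2.67/3.34 = 0.799.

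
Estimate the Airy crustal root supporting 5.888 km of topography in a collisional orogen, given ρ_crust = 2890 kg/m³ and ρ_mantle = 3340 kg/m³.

37.8 km

In Airy isostatic equilibrium: the weight of the topography is balanced by the buoyancy of the root, ρ_c h = (ρ_m − ρ_c) r.
r = h · ρ_c / (ρ_m − ρ_c) = 5.888 km × 2890 / (3340 − 2890) = 37.8 km.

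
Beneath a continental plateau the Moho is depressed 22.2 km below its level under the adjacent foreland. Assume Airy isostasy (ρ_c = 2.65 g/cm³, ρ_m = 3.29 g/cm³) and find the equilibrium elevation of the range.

5.36 km

Isostatic balance requires: ρ_c h = (ρ_m − ρ_c) r.
h = r (ρ_m − ρ_c) / ρ_c = 22.2 km × (3.29 − 2.65) / 2.65 = 5.36 km.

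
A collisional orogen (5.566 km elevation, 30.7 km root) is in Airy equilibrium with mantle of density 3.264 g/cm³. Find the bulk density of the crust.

ρ_c h = (ρ_m − ρ_c) r → ρ_c (h + r) = ρ_m r → ρ_c = ρ_m r / (h + r).
ρ_c = 3.264 × 30.7 km / (5.566 km + 30.7 km) = 2.76 g/cm³.

2.76 g/cm³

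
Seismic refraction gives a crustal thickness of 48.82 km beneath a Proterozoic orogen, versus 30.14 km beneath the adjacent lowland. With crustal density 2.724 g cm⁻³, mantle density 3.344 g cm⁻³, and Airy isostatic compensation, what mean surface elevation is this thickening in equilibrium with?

Excess crust Δ = 48.82 km − 30.14 km = 18.68 km, split between elevation h and root r with h + r = Δ.
Airy balance ρ_c h = (ρ_m − ρ_c) r gives r = h ρ_c/(ρ_m − ρ_c), so h (1 + ρ_c/(ρ_m − ρ_c)) = Δ, i.e. h = Δ (ρ_m − ρ_c)/ρ_m.
h = 18.68 km × 0.62/3.344 = 3.46 km.

3.46 km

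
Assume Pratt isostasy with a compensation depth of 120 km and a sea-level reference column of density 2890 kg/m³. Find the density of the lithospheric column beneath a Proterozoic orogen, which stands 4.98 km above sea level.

Pratt balance: ρ_ref D = ρ (D + h).
ρ = ρ_ref D/(D + h) = 2890 × 120 km/(120 km + 4.98 km) = 2770 kg/m³.

2770 kg/m³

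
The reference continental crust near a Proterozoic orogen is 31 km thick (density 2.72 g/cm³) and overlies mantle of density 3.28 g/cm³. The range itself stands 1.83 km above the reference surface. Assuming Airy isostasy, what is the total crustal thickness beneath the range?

41.7 km

Root depth r = h ρ_c / (ρ_m − ρ_c) = 1.83 km × 2.72 / 0.56 = 8.889 km.
Total thickness = T + h + r = 31 km + 1.83 km + 8.889 km = 41.7 km.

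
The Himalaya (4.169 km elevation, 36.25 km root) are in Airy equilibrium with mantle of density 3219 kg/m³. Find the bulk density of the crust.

2890 kg/m³

ρ_c h = (ρ_m − ρ_c) r → ρ_c (h + r) = ρ_m r → ρ_c = ρ_m r / (h + r).
ρ_c = 3219 × 36.25 km / (4.169 km + 36.25 km) = 2890 kg/m³.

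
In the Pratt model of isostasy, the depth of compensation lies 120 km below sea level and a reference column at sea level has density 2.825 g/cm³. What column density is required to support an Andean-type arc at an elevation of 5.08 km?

2.71 g/cm³

Pratt balance: ρ_ref D = ρ (D + h).
ρ = ρ_ref D/(D + h) = 2.825 × 120 km/(120 km + 5.08 km) = 2.71 g/cm³.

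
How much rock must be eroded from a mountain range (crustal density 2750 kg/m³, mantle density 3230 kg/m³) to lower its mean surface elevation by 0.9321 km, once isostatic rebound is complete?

6.27 km

Net drop Δ = e − u = e − e ρ_c/ρ_m = e (ρ_m − ρ_c)/ρ_m.
e = Δ ρ_m/(ρ_m − ρ_c) = 0.9321 km × 3230/480 = 6.27 km.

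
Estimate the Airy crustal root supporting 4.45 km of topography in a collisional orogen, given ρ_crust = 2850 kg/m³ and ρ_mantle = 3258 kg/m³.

31.1 km

Balancing pressure at the compensation depth: the weight of the topography is balanced by the buoyancy of the root, ρ_c h = (ρ_m − ρ_c) r.
r = h · ρ_c / (ρ_m − ρ_c) = 4.45 km × 2850 / (3258 − 2850) = 31.1 km.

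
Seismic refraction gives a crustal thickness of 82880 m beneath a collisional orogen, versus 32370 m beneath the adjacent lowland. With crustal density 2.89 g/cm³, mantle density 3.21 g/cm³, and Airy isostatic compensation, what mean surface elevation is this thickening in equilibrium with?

5040 m

Excess crust Δ = 82880 m − 32370 m = 50510 m, split between elevation h and root r with h + r = Δ.
Airy balance ρ_c h = (ρ_m − ρ_c) r gives r = h ρ_c/(ρ_m − ρ_c), so h (1 + ρ_c/(ρ_m − ρ_c)) = Δ, i.e. h = Δ (ρ_m − ρ_c)/ρ_m.
h = 50510 m × 0.32/3.21 = 5040 m.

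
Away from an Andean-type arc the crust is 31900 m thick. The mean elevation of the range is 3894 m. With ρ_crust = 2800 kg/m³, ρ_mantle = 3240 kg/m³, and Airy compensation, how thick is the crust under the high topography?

Root depth r = h ρ_c / (ρ_m − ρ_c) = 3894 m × 2800 / 440 = 24780 m.
Total thickness = T + h + r = 31900 m + 3894 m + 24780 m = 60600 m.

60600 m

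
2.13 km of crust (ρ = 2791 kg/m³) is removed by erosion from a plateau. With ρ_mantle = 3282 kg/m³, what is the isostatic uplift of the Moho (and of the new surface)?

Unloading: uplift u = e ρ_c/ρ_m = 2.13 km × 2791/3282 = 1.81 km.

1.81 km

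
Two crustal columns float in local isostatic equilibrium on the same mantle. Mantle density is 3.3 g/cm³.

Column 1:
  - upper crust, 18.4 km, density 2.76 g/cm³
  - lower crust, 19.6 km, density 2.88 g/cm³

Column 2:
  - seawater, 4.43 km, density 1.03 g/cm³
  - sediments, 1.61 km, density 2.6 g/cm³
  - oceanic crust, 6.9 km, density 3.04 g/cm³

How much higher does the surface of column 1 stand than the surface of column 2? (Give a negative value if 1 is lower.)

For any compensation level in the mantle, the mantle terms cancel and isostasy reduces to e = (Σt_1 − Σt_2) − (Σ(ρt)_1 − Σ(ρt)_2) / ρ_m.
Σt_1 = 38 km; Σt_2 = 12.94 km; Σ(ρt)_1 = 107.232; Σ(ρt)_2 = 29.7249 (in km·g/cm³).
e = (38 − 12.94) − (107.232 − 29.7249) / 3.3 = 1.57 km.

1.57 km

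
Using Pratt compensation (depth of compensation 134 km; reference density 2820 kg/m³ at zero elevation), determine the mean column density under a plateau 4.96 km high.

Pratt balance: ρ_ref D = ρ (D + h).
ρ = ρ_ref D/(D + h) = 2820 × 134 km/(134 km + 4.96 km) = 2720 kg/m³.

2720 kg/m³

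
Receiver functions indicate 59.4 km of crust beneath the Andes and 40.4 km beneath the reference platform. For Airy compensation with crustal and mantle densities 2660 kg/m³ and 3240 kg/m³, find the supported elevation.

Excess crust Δ = 59.4 km − 40.4 km = 19 km, split between elevation h and root r with h + r = Δ.
Airy balance ρ_c h = (ρ_m − ρ_c) r gives r = h ρ_c/(ρ_m − ρ_c), so h (1 + ρ_c/(ρ_m − ρ_c)) = Δ, i.e. h = Δ (ρ_m − ρ_c)/ρ_m.
h = 19 km × 580/3240 = 3.4 km.

3.4 km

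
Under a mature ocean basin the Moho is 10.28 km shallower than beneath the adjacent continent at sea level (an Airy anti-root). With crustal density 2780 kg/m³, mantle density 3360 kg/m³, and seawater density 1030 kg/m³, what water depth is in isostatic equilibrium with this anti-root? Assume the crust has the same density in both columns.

3.41 km

Replacing a thickness d of crust by seawater at the top must be balanced by replacing crust with mantle at the base: d (ρ_c − ρ_w) = a (ρ_m − ρ_c).
d = a (ρ_m − ρ_c)/(ρ_c − ρ_w) = 10.28 km × 580/1750 = 3.41 km.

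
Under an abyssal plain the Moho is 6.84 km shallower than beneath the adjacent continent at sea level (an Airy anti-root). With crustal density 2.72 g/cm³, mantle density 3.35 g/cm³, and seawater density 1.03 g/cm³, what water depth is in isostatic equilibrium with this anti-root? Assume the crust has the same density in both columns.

2.55 km

Replacing a thickness d of crust by seawater at the top must be balanced by replacing crust with mantle at the base: d (ρ_c − ρ_w) = a (ρ_m − ρ_c).
d = a (ρ_m − ρ_c)/(ρ_c − ρ_w) = 6.84 km × 0.63/1.69 = 2.55 km.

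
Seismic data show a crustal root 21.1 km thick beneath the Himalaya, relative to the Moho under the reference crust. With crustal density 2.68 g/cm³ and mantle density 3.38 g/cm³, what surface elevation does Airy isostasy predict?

For local isostatic compensation: ρ_c h = (ρ_m − ρ_c) r.
h = r (ρ_m − ρ_c) / ρ_c = 21.1 km × (3.38 − 2.68) / 2.68 = 5.51 km.

5.51 km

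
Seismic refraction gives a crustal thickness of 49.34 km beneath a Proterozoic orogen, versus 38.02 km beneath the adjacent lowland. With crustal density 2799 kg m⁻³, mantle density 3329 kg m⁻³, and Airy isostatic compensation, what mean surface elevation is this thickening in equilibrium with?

Excess crust Δ = 49.34 km − 38.02 km = 11.32 km, split between elevation h and root r with h + r = Δ.
Airy balance ρ_c h = (ρ_m − ρ_c) r gives r = h ρ_c/(ρ_m − ρ_c), so h (1 + ρ_c/(ρ_m − ρ_c)) = Δ, i.e. h = Δ (ρ_m − ρ_c)/ρ_m.
h = 11.32 km × 530/3329 = 1.8 km.

1.8 km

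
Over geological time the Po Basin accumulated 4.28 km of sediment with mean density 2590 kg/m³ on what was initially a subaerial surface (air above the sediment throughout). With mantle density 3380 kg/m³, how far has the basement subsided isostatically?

Subaerial load: s = t ρ_sed / ρ_m = 4.28 km × 2590/3380 = 3.28 km.

3.28 km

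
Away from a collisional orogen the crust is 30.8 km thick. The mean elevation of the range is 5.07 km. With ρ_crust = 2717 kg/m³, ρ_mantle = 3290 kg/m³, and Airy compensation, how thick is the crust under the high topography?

59.9 km

Root depth r = h ρ_c / (ρ_m − ρ_c) = 5.07 km × 2717 / 573 = 24.04 km.
Total thickness = T + h + r = 30.8 km + 5.07 km + 24.04 km = 59.9 km.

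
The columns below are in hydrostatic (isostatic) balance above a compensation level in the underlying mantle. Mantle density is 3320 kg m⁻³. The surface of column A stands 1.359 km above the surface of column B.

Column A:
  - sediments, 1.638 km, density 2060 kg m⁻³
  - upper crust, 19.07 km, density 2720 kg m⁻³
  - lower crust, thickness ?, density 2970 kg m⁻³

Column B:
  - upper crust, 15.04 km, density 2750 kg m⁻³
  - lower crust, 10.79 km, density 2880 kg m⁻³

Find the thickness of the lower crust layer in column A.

12.4 km

Take the compensation level at the base of the deeper column (depth z_c below the surface of column A) and equate Σ ρ_i t_i down to z_c; mantle fills any gap and the z_c terms cancel.
Column A: 1.638×2060 + 19.07×2720 + x×2970 + (z_c − 20.708 − x)×3320
Column B: 1.359×0 + 15.04×2750 + 10.79×2880 + (z_c − 1.359 − 25.83)×3320
The z_c×3320 term appears on both sides and cancels. Collect the known terms of each column as K = Σ(ρt)_known − 3320 × (depth of known layers): K_A = 55244.68 − 3320×20.708 = −13505.88; K_B = 72435.2 − 3320×(1.359 + 25.83) = −17832.28.
Balance: K_A − x×(3320 − 2970) = K_B, so x = (K_A − K_B)/(3320 − 2970) = 4326.4/350 = 12.4 km.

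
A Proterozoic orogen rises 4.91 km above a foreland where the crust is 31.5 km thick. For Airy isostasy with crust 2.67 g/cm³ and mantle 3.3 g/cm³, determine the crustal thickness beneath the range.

Root depth r = h ρ_c / (ρ_m − ρ_c) = 4.91 km × 2.67 / 0.63 = 20.81 km.
Total thickness = T + h + r = 31.5 km + 4.91 km + 20.81 km = 57.2 km.

57.2 km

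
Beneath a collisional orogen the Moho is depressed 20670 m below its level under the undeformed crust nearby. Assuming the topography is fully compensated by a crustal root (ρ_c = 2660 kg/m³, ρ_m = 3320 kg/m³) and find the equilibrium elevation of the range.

5130 m

Balancing pressure at the compensation depth: ρ_c h = (ρ_m − ρ_c) r.
h = r (ρ_m − ρ_c) / ρ_c = 20670 m × (3320 − 2660) / 2660 = 5130 m.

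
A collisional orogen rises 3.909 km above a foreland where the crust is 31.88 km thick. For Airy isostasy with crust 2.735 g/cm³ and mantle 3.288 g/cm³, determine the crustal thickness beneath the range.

55.1 km

Root depth r = h ρ_c / (ρ_m − ρ_c) = 3.909 km × 2.735 / 0.553 = 19.33 km.
Total thickness = T + h + r = 31.88 km + 3.909 km + 19.33 km = 55.1 km.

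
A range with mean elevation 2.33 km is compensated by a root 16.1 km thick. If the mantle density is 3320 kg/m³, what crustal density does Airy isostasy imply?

ρ_c h = (ρ_m − ρ_c) r → ρ_c (h + r) = ρ_m r → ρ_c = ρ_m r / (h + r).
ρ_c = 3320 × 16.1 km / (2.33 km + 16.1 km) = 2900 kg/m³.

2900 kg/m³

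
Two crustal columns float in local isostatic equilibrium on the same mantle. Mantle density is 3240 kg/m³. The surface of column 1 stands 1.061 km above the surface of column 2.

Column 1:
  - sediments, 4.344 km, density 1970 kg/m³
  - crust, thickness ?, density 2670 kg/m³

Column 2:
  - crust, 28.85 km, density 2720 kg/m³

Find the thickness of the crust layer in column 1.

22.7 km

Take the compensation level at the base of the deeper column (depth z_c below the surface of column 1) and equate Σ ρ_i t_i down to z_c; mantle fills any gap and the z_c terms cancel.
Column 1: 4.344×1970 + x×2670 + (z_c − 4.344 − x)×3240
Column 2: 1.061×0 + 28.85×2720 + (z_c − 1.061 − 28.85)×3240
The z_c×3240 term appears on both sides and cancels. Collect the known terms of each column as K = Σ(ρt)_known − 3240 × (depth of known layers): K_1 = 8557.68 − 3240×4.344 = −5516.88; K_2 = 78472 − 3240×(1.061 + 28.85) = −18439.64.
Balance: K_1 − x×(3240 − 2670) = K_2, so x = (K_1 − K_2)/(3240 − 2670) = 12922.8/570 = 22.7 km.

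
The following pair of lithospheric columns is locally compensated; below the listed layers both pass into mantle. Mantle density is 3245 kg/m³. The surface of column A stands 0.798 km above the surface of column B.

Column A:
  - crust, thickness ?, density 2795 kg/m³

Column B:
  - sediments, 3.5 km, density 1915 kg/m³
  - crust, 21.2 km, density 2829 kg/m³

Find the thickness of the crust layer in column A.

Take the compensation level at the base of the deeper column (depth z_c below the surface of column A) and equate Σ ρ_i t_i down to z_c; mantle fills any gap and the z_c terms cancel.
Column A: x×2795 + (z_c − 0 − x)×3245
Column B: 0.798×0 + 3.5×1915 + 21.2×2829 + (z_c − 0.798 − 24.7)×3245
The z_c×3245 term appears on both sides and cancels. Collect the known terms of each column as K = Σ(ρt)_known − 3245 × (depth of known layers): K_A = 0 − 3245×0 = 0; K_B = 66677.3 − 3245×(0.798 + 24.7) = −16063.71.
Balance: K_A − x×(3245 − 2795) = K_B, so x = (K_A − K_B)/(3245 − 2795) = 16063.7/450 = 35.7 km.

35.7 km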